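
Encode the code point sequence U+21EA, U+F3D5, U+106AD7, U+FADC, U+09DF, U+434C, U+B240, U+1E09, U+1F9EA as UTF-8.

E2 87 AA EF 8F 95 F4 86 AB 97 EF AB 9C E0 A7 9F E4 8D 8C EB 89 80 E1 B8 89 F0 9F A7 AA

U+21EA: 3-byte form → E2 87 AA.
U+F3D5: 3-byte form → EF 8F 95.
U+106AD7: 4-byte form → F4 86 AB 97.
U+FADC: 3-byte form → EF AB 9C.
U+09DF: 3-byte form → E0 A7 9F.
U+434C: 3-byte form → E4 8D 8C.
U+B240: 3-byte form → EB 89 80.
U+1E09: 3-byte form → E1 B8 89.
U+1F9EA: 4-byte form → F0 9F A7 AA.
Concatenated (29 bytes): E2 87 AA EF 8F 95 F4 86 AB 97 EF AB 9C E0 A7 9F E4 8D 8C EB 89 80 E1 B8 89 F0 9F A7 AA.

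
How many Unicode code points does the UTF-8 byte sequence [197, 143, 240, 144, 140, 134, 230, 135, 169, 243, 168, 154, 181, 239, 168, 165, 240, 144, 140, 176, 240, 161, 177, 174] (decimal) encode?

Byte at offset 0: 0xC5 = 11000101 → 2-byte char (#1). Advance 2.
Byte at offset 2: 0xF0 = 11110000 → 4-byte char (#2). Advance 4.
Byte at offset 6: 0xE6 = 11100110 → 3-byte char (#3). Advance 3.
Byte at offset 9: 0xF3 = 11110011 → 4-byte char (#4). Advance 4.
Byte at offset 13: 0xEF = 11101111 → 3-byte char (#5). Advance 3.
Byte at offset 16: 0xF0 = 11110000 → 4-byte char (#6). Advance 4.
Byte at offset 20: 0xF0 = 11110000 → 4-byte char (#7). Advance 4.
Reached end at offset 24 after 7 code points.

7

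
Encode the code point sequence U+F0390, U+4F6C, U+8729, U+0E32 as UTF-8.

F3 B0 8E 90 E4 BD AC E8 9C A9 E0 B8 B2

U+F0390: 4-byte form → F3 B0 8E 90.
U+4F6C: 3-byte form → E4 BD AC.
U+8729: 3-byte form → E8 9C A9.
U+0E32: 3-byte form → E0 B8 B2.
Concatenated (13 bytes): F3 B0 8E 90 E4 BD AC E8 9C A9 E0 B8 B2.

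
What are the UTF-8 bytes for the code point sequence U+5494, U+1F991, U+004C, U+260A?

E5 92 94 F0 9F A6 91 4C E2 98 8A

U+5494: 3-byte form → E5 92 94.
U+1F991: 4-byte form → F0 9F A6 91.
U+004C: 1-byte form → 4C.
U+260A: 3-byte form → E2 98 8A.
Concatenated (11 bytes): E5 92 94 F0 9F A6 91 4C E2 98 8A.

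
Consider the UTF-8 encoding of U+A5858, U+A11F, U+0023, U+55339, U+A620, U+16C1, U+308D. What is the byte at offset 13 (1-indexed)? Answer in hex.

1-indexed offset 13 is 0-indexed offset 12.
U+A5858 → 4-byte form F2 A5 A1 98 at offsets 0–3.
U+A11F → 3-byte form EA 84 9F at offsets 4–6.
U+0023 → 1-byte form 23 at offsets 7–7.
U+55339 → 4-byte form F1 95 8C B9 at offsets 8–11.
U+A620 → 3-byte form EA 98 A0 at offsets 12–14.
Offset 12 falls in char 5's range; it's byte 1 of EA 98 A0 = 0xEA.

0xEA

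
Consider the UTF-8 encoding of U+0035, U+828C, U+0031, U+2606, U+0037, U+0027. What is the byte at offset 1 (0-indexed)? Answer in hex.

0xE8

U+0035 → 1-byte form 35 at offsets 0–0.
U+828C → 3-byte form E8 8A 8C at offsets 1–3.
Offset 1 falls in char 2's range; it's byte 1 of E8 8A 8C = 0xE8.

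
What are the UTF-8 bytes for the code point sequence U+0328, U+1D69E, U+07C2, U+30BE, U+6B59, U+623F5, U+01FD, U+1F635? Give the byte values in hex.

U+0328: 2-byte form → CC A8.
U+1D69E: 4-byte form → F0 9D 9A 9E.
U+07C2: 2-byte form → DF 82.
U+30BE: 3-byte form → E3 82 BE.
U+6B59: 3-byte form → E6 AD 99.
U+623F5: 4-byte form → F1 A2 8F B5.
U+01FD: 2-byte form → C7 BD.
U+1F635: 4-byte form → F0 9F 98 B5.
Concatenated (24 bytes): CC A8 F0 9D 9A 9E DF 82 E3 82 BE E6 AD 99 F1 A2 8F B5 C7 BD F0 9F 98 B5.

CC A8 F0 9D 9A 9E DF 82 E3 82 BE E6 AD 99 F1 A2 8F B5 C7 BD F0 9F 98 B5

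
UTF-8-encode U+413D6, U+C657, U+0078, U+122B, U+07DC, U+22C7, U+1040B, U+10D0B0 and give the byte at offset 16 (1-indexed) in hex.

1-indexed offset 16 is 0-indexed offset 15.
U+413D6 → 4-byte form F1 81 8F 96 at offsets 0–3.
U+C657 → 3-byte form EC 99 97 at offsets 4–6.
U+0078 → 1-byte form 78 at offsets 7–7.
U+122B → 3-byte form E1 88 AB at offsets 8–10.
U+07DC → 2-byte form DF 9C at offsets 11–12.
U+22C7 → 3-byte form E2 8B 87 at offsets 13–15.
Offset 15 falls in char 6's range; it's byte 3 of E2 8B 87 = 0x87.

0x87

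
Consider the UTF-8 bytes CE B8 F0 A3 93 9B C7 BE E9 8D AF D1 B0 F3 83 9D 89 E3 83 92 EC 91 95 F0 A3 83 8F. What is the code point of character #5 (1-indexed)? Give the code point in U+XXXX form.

Offset 0: leading byte 0xCE = 11001110 → 2-byte char #1 = CE B8.
Offset 2: leading byte 0xF0 = 11110000 → 4-byte char #2 = F0 A3 93 9B.
Offset 6: leading byte 0xC7 = 11000111 → 2-byte char #3 = C7 BE.
Offset 8: leading byte 0xE9 = 11101001 → 3-byte char #4 = E9 8D AF.
Offset 11: leading byte 0xD1 = 11010001 → 2-byte char #5 = D1 B0.
Leading byte 0xD1 = 11010001 matches 110xxxxx → 2-byte sequence.
Byte 1: 0xD1 = 11010001, payload 10001 (5 bits).
Byte 2: 0xB0 = 10110000 (10xxxxxx ✓), payload 110000.
Concatenate: 10001110000 = 0x470 (11 bits → U+0470).

U+0470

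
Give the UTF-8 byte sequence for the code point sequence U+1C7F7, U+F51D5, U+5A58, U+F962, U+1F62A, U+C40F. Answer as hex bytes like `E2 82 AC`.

F0 9C 9F B7 F3 B5 87 95 E5 A9 98 EF A5 A2 F0 9F 98 AA EC 90 8F

U+1C7F7: 4-byte form → F0 9C 9F B7.
U+F51D5: 4-byte form → F3 B5 87 95.
U+5A58: 3-byte form → E5 A9 98.
U+F962: 3-byte form → EF A5 A2.
U+1F62A: 4-byte form → F0 9F 98 AA.
U+C40F: 3-byte form → EC 90 8F.
Concatenated (21 bytes): F0 9C 9F B7 F3 B5 87 95 E5 A9 98 EF A5 A2 F0 9F 98 AA EC 90 8F.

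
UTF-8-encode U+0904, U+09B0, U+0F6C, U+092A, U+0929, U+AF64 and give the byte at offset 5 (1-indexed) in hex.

0xA6

1-indexed offset 5 is 0-indexed offset 4.
U+0904 → 3-byte form E0 A4 84 at offsets 0–2.
U+09B0 → 3-byte form E0 A6 B0 at offsets 3–5.
Offset 4 falls in char 2's range; it's byte 2 of E0 A6 B0 = 0xA6.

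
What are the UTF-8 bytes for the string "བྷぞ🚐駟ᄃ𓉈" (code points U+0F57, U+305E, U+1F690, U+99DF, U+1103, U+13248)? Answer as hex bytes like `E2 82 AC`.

U+0F57: 3-byte form → E0 BD 97.
U+305E: 3-byte form → E3 81 9E.
U+1F690: 4-byte form → F0 9F 9A 90.
U+99DF: 3-byte form → E9 A7 9F.
U+1103: 3-byte form → E1 84 83.
U+13248: 4-byte form → F0 93 89 88.
Concatenated (20 bytes): E0 BD 97 E3 81 9E F0 9F 9A 90 E9 A7 9F E1 84 83 F0 93 89 88.

E0 BD 97 E3 81 9E F0 9F 9A 90 E9 A7 9F E1 84 83 F0 93 89 88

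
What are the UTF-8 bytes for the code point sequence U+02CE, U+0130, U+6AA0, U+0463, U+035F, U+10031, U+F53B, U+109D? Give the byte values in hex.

U+02CE: 2-byte form → CB 8E.
U+0130: 2-byte form → C4 B0.
U+6AA0: 3-byte form → E6 AA A0.
U+0463: 2-byte form → D1 A3.
U+035F: 2-byte form → CD 9F.
U+10031: 4-byte form → F0 90 80 B1.
U+F53B: 3-byte form → EF 94 BB.
U+109D: 3-byte form → E1 82 9D.
Concatenated (21 bytes): CB 8E C4 B0 E6 AA A0 D1 A3 CD 9F F0 90 80 B1 EF 94 BB E1 82 9D.

CB 8E C4 B0 E6 AA A0 D1 A3 CD 9F F0 90 80 B1 EF 94 BB E1 82 9D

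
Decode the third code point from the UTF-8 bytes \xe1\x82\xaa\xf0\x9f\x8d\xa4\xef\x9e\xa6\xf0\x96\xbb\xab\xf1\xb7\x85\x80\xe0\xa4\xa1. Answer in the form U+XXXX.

U+F7A6

Offset 0: leading byte 0xE1 = 11100001 → 3-byte char #1 = E1 82 AA.
Offset 3: leading byte 0xF0 = 11110000 → 4-byte char #2 = F0 9F 8D A4.
Offset 7: leading byte 0xEF = 11101111 → 3-byte char #3 = EF 9E A6.
Leading byte 0xEF = 11101111 matches 1110xxxx → 3-byte sequence.
Byte 1: 0xEF = 11101111, payload 1111 (4 bits).
Byte 2: 0x9E = 10011110 (10xxxxxx ✓), payload 011110.
Byte 3: 0xA6 = 10100110 (10xxxxxx ✓), payload 100110.
Concatenate: 1111011110100110 = 0xF7A6 (16 bits → U+F7A6).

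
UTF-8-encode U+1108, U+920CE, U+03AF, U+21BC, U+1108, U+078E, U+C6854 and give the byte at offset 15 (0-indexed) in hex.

U+1108 → 3-byte form E1 84 88 at offsets 0–2.
U+920CE → 4-byte form F2 92 83 8E at offsets 3–6.
U+03AF → 2-byte form CE AF at offsets 7–8.
U+21BC → 3-byte form E2 86 BC at offsets 9–11.
U+1108 → 3-byte form E1 84 88 at offsets 12–14.
U+078E → 2-byte form DE 8E at offsets 15–16.
Offset 15 falls in char 6's range; it's byte 1 of DE 8E = 0xDE.

0xDE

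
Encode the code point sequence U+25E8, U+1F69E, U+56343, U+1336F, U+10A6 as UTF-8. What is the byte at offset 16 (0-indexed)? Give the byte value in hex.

U+25E8 → 3-byte form E2 97 A8 at offsets 0–2.
U+1F69E → 4-byte form F0 9F 9A 9E at offsets 3–6.
U+56343 → 4-byte form F1 96 8D 83 at offsets 7–10.
U+1336F → 4-byte form F0 93 8D AF at offsets 11–14.
U+10A6 → 3-byte form E1 82 A6 at offsets 15–17.
Offset 16 falls in char 5's range; it's byte 2 of E1 82 A6 = 0x82.

0x82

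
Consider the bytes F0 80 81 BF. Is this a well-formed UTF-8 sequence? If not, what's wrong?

invalid (overlong encoding)

Leading byte 0xF0 = 11110000 → 4-byte form.
Continuation bytes all match 10xxxxxx. Payload decodes to 0x7F.
But 0x7F < 0x10000, the minimum for a 4-byte sequence — this is an overlong encoding.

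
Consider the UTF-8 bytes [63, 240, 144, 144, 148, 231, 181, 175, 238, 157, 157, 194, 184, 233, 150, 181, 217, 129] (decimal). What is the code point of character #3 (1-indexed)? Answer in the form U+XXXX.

U+7D6F

Offset 0: leading byte 0x3F = 00111111 → 1-byte char #1 = 3F.
Offset 1: leading byte 0xF0 = 11110000 → 4-byte char #2 = F0 90 90 94.
Offset 5: leading byte 0xE7 = 11100111 → 3-byte char #3 = E7 B5 AF.
Leading byte 0xE7 = 11100111 matches 1110xxxx → 3-byte sequence.
Byte 1: 0xE7 = 11100111, payload 0111 (4 bits).
Byte 2: 0xB5 = 10110101 (10xxxxxx ✓), payload 110101.
Byte 3: 0xAF = 10101111 (10xxxxxx ✓), payload 101111.
Concatenate: 0111110101101111 = 0x7D6F (16 bits → U+7D6F).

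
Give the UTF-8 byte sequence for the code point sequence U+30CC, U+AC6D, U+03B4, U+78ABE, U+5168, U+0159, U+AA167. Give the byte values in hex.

E3 83 8C EA B1 AD CE B4 F1 B8 AA BE E5 85 A8 C5 99 F2 AA 85 A7

U+30CC: 3-byte form → E3 83 8C.
U+AC6D: 3-byte form → EA B1 AD.
U+03B4: 2-byte form → CE B4.
U+78ABE: 4-byte form → F1 B8 AA BE.
U+5168: 3-byte form → E5 85 A8.
U+0159: 2-byte form → C5 99.
U+AA167: 4-byte form → F2 AA 85 A7.
Concatenated (21 bytes): E3 83 8C EA B1 AD CE B4 F1 B8 AA BE E5 85 A8 C5 99 F2 AA 85 A7.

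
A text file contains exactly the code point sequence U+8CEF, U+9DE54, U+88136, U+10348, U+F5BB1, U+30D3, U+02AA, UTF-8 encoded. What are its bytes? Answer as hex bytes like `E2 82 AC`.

E8 B3 AF F2 9D B9 94 F2 88 84 B6 F0 90 8D 88 F3 B5 AE B1 E3 83 93 CA AA

U+8CEF: 3-byte form → E8 B3 AF.
U+9DE54: 4-byte form → F2 9D B9 94.
U+88136: 4-byte form → F2 88 84 B6.
U+10348: 4-byte form → F0 90 8D 88.
U+F5BB1: 4-byte form → F3 B5 AE B1.
U+30D3: 3-byte form → E3 83 93.
U+02AA: 2-byte form → CA AA.
Concatenated (24 bytes): E8 B3 AF F2 9D B9 94 F2 88 84 B6 F0 90 8D 88 F3 B5 AE B1 E3 83 93 CA AA.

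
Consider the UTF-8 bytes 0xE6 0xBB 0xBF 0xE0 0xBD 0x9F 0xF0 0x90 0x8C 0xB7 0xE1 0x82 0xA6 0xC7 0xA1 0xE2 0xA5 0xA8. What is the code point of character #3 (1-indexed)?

U+10337

Offset 0: leading byte 0xE6 = 11100110 → 3-byte char #1 = E6 BB BF.
Offset 3: leading byte 0xE0 = 11100000 → 3-byte char #2 = E0 BD 9F.
Offset 6: leading byte 0xF0 = 11110000 → 4-byte char #3 = F0 90 8C B7.
Leading byte 0xF0 = 11110000 matches 11110xxx → 4-byte sequence.
Byte 1: 0xF0 = 11110000, payload 000 (3 bits).
Byte 2: 0x90 = 10010000 (10xxxxxx ✓), payload 010000.
Byte 3: 0x8C = 10001100 (10xxxxxx ✓), payload 001100.
Byte 4: 0xB7 = 10110111 (10xxxxxx ✓), payload 110111.
Concatenate: 000010000001100110111 = 0x10337 (21 bits → U+10337).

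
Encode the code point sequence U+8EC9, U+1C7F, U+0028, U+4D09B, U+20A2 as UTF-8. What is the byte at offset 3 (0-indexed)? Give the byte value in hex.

U+8EC9 → 3-byte form E8 BB 89 at offsets 0–2.
U+1C7F → 3-byte form E1 B1 BF at offsets 3–5.
Offset 3 falls in char 2's range; it's byte 1 of E1 B1 BF = 0xE1.

0xE1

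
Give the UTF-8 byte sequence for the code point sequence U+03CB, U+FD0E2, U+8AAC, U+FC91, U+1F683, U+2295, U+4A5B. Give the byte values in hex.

U+03CB: 2-byte form → CF 8B.
U+FD0E2: 4-byte form → F3 BD 83 A2.
U+8AAC: 3-byte form → E8 AA AC.
U+FC91: 3-byte form → EF B2 91.
U+1F683: 4-byte form → F0 9F 9A 83.
U+2295: 3-byte form → E2 8A 95.
U+4A5B: 3-byte form → E4 A9 9B.
Concatenated (22 bytes): CF 8B F3 BD 83 A2 E8 AA AC EF B2 91 F0 9F 9A 83 E2 8A 95 E4 A9 9B.

CF 8B F3 BD 83 A2 E8 AA AC EF B2 91 F0 9F 9A 83 E2 8A 95 E4 A9 9B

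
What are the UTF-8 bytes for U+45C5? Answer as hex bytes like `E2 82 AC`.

U+45C5 = 0x45C5 = 17861 decimal. In range U+0800–U+FFFF → 3-byte form: 1110xxxx 10xxxxxx 10xxxxxx.
Binary (16 bits): 0100010111000101.
Split 4+6+6: 0100 | 010111 | 000101.
Byte 1: 11100100 = 0xE4.
Byte 2: 10010111 = 0x97.
Byte 3: 10000101 = 0x85.

E4 97 85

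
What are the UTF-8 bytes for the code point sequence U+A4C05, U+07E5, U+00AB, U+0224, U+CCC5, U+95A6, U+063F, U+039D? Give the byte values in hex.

F2 A4 B0 85 DF A5 C2 AB C8 A4 EC B3 85 E9 96 A6 D8 BF CE 9D

U+A4C05: 4-byte form → F2 A4 B0 85.
U+07E5: 2-byte form → DF A5.
U+00AB: 2-byte form → C2 AB.
U+0224: 2-byte form → C8 A4.
U+CCC5: 3-byte form → EC B3 85.
U+95A6: 3-byte form → E9 96 A6.
U+063F: 2-byte form → D8 BF.
U+039D: 2-byte form → CE 9D.
Concatenated (20 bytes): F2 A4 B0 85 DF A5 C2 AB C8 A4 EC B3 85 E9 96 A6 D8 BF CE 9D.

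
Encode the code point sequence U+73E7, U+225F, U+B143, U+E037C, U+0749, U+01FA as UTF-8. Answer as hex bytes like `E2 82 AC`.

U+73E7: 3-byte form → E7 8F A7.
U+225F: 3-byte form → E2 89 9F.
U+B143: 3-byte form → EB 85 83.
U+E037C: 4-byte form → F3 A0 8D BC.
U+0749: 2-byte form → DD 89.
U+01FA: 2-byte form → C7 BA.
Concatenated (17 bytes): E7 8F A7 E2 89 9F EB 85 83 F3 A0 8D BC DD 89 C7 BA.

E7 8F A7 E2 89 9F EB 85 83 F3 A0 8D BC DD 89 C7 BA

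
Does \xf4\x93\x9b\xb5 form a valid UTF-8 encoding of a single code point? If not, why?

invalid (encodes a value above U+10FFFF)

Leading byte 0xF4 = 11110100 → 4-byte form.
Payload = 0x1136F5, which exceeds U+10FFFF, the maximum Unicode code point. (Leading bytes F5–FF, or F4 followed by ≥ 0x90, are invalid.)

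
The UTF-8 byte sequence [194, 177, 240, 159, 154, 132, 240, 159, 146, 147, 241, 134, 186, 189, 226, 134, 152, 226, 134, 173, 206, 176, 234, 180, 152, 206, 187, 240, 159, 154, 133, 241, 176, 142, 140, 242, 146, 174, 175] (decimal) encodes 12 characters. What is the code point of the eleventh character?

U+7038C

Offset 0: leading byte 0xC2 = 11000010 → 2-byte char #1 = C2 B1.
Offset 2: leading byte 0xF0 = 11110000 → 4-byte char #2 = F0 9F 9A 84.
Offset 6: leading byte 0xF0 = 11110000 → 4-byte char #3 = F0 9F 92 93.
Offset 10: leading byte 0xF1 = 11110001 → 4-byte char #4 = F1 86 BA BD.
Offset 14: leading byte 0xE2 = 11100010 → 3-byte char #5 = E2 86 98.
Offset 17: leading byte 0xE2 = 11100010 → 3-byte char #6 = E2 86 AD.
Offset 20: leading byte 0xCE = 11001110 → 2-byte char #7 = CE B0.
Offset 22: leading byte 0xEA = 11101010 → 3-byte char #8 = EA B4 98.
Offset 25: leading byte 0xCE = 11001110 → 2-byte char #9 = CE BB.
Offset 27: leading byte 0xF0 = 11110000 → 4-byte char #10 = F0 9F 9A 85.
Offset 31: leading byte 0xF1 = 11110001 → 4-byte char #11 = F1 B0 8E 8C.
Leading byte 0xF1 = 11110001 matches 11110xxx → 4-byte sequence.
Byte 1: 0xF1 = 11110001, payload 001 (3 bits).
Byte 2: 0xB0 = 10110000 (10xxxxxx ✓), payload 110000.
Byte 3: 0x8E = 10001110 (10xxxxxx ✓), payload 001110.
Byte 4: 0x8C = 10001100 (10xxxxxx ✓), payload 001100.
Concatenate: 001110000001110001100 = 0x7038C (21 bits → U+7038C).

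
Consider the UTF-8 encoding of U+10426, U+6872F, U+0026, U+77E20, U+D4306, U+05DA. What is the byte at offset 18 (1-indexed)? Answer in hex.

1-indexed offset 18 is 0-indexed offset 17.
U+10426 → 4-byte form F0 90 90 A6 at offsets 0–3.
U+6872F → 4-byte form F1 A8 9C AF at offsets 4–7.
U+0026 → 1-byte form 26 at offsets 8–8.
U+77E20 → 4-byte form F1 B7 B8 A0 at offsets 9–12.
U+D4306 → 4-byte form F3 94 8C 86 at offsets 13–16.
U+05DA → 2-byte form D7 9A at offsets 17–18.
Offset 17 falls in char 6's range; it's byte 1 of D7 9A = 0xD7.

0xD7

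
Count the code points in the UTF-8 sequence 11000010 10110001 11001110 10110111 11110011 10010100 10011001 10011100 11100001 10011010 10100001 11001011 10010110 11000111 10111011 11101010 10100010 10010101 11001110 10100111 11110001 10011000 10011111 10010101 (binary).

9

Byte at offset 0: 0xC2 = 11000010 → 2-byte char (#1). Advance 2.
Byte at offset 2: 0xCE = 11001110 → 2-byte char (#2). Advance 2.
Byte at offset 4: 0xF3 = 11110011 → 4-byte char (#3). Advance 4.
Byte at offset 8: 0xE1 = 11100001 → 3-byte char (#4). Advance 3.
Byte at offset 11: 0xCB = 11001011 → 2-byte char (#5). Advance 2.
Byte at offset 13: 0xC7 = 11000111 → 2-byte char (#6). Advance 2.
Byte at offset 15: 0xEA = 11101010 → 3-byte char (#7). Advance 3.
Byte at offset 18: 0xCE = 11001110 → 2-byte char (#8). Advance 2.
Byte at offset 20: 0xF1 = 11110001 → 4-byte char (#9). Advance 4.
Reached end at offset 24 after 9 code points.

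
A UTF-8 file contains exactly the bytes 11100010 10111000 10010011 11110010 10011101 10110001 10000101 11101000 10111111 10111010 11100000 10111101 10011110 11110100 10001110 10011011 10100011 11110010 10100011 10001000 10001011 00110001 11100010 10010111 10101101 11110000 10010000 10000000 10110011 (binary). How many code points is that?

Byte at offset 0: 0xE2 = 11100010 → 3-byte char (#1). Advance 3.
Byte at offset 3: 0xF2 = 11110010 → 4-byte char (#2). Advance 4.
Byte at offset 7: 0xE8 = 11101000 → 3-byte char (#3). Advance 3.
Byte at offset 10: 0xE0 = 11100000 → 3-byte char (#4). Advance 3.
Byte at offset 13: 0xF4 = 11110100 → 4-byte char (#5). Advance 4.
Byte at offset 17: 0xF2 = 11110010 → 4-byte char (#6). Advance 4.
Byte at offset 21: 0x31 = 00110001 → 1-byte char (#7). Advance 1.
Byte at offset 22: 0xE2 = 11100010 → 3-byte char (#8). Advance 3.
Byte at offset 25: 0xF0 = 11110000 → 4-byte char (#9). Advance 4.
Reached end at offset 29 after 9 code points.

9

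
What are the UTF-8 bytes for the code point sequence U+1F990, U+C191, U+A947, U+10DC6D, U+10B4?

F0 9F A6 90 EC 86 91 EA A5 87 F4 8D B1 AD E1 82 B4

U+1F990: 4-byte form → F0 9F A6 90.
U+C191: 3-byte form → EC 86 91.
U+A947: 3-byte form → EA A5 87.
U+10DC6D: 4-byte form → F4 8D B1 AD.
U+10B4: 3-byte form → E1 82 B4.
Concatenated (17 bytes): F0 9F A6 90 EC 86 91 EA A5 87 F4 8D B1 AD E1 82 B4.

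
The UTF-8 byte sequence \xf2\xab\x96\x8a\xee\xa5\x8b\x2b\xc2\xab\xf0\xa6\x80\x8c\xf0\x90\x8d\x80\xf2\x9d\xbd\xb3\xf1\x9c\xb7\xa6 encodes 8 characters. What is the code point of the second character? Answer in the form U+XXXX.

U+E94B

Offset 0: leading byte 0xF2 = 11110010 → 4-byte char #1 = F2 AB 96 8A.
Offset 4: leading byte 0xEE = 11101110 → 3-byte char #2 = EE A5 8B.
Leading byte 0xEE = 11101110 matches 1110xxxx → 3-byte sequence.
Byte 1: 0xEE = 11101110, payload 1110 (4 bits).
Byte 2: 0xA5 = 10100101 (10xxxxxx ✓), payload 100101.
Byte 3: 0x8B = 10001011 (10xxxxxx ✓), payload 001011.
Concatenate: 1110100101001011 = 0xE94B (16 bits → U+E94B).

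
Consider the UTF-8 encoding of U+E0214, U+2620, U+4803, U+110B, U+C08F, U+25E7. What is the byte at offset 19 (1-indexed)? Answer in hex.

1-indexed offset 19 is 0-indexed offset 18.
U+E0214 → 4-byte form F3 A0 88 94 at offsets 0–3.
U+2620 → 3-byte form E2 98 A0 at offsets 4–6.
U+4803 → 3-byte form E4 A0 83 at offsets 7–9.
U+110B → 3-byte form E1 84 8B at offsets 10–12.
U+C08F → 3-byte form EC 82 8F at offsets 13–15.
U+25E7 → 3-byte form E2 97 A7 at offsets 16–18.
Offset 18 falls in char 6's range; it's byte 3 of E2 97 A7 = 0xA7.

0xA7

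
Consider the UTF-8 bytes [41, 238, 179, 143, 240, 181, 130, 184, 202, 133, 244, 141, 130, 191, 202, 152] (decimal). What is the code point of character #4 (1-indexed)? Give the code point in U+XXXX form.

Offset 0: leading byte 0x29 = 00101001 → 1-byte char #1 = 29.
Offset 1: leading byte 0xEE = 11101110 → 3-byte char #2 = EE B3 8F.
Offset 4: leading byte 0xF0 = 11110000 → 4-byte char #3 = F0 B5 82 B8.
Offset 8: leading byte 0xCA = 11001010 → 2-byte char #4 = CA 85.
Leading byte 0xCA = 11001010 matches 110xxxxx → 2-byte sequence.
Byte 1: 0xCA = 11001010, payload 01010 (5 bits).
Byte 2: 0x85 = 10000101 (10xxxxxx ✓), payload 000101.
Concatenate: 01010000101 = 0x285 (11 bits → U+0285).

U+0285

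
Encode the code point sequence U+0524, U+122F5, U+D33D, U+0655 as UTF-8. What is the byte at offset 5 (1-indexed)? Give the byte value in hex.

0x8B

1-indexed offset 5 is 0-indexed offset 4.
U+0524 → 2-byte form D4 A4 at offsets 0–1.
U+122F5 → 4-byte form F0 92 8B B5 at offsets 2–5.
Offset 4 falls in char 2's range; it's byte 3 of F0 92 8B B5 = 0x8B.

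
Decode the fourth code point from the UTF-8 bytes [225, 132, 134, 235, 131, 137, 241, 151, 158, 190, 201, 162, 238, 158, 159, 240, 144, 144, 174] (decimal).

U+0262

Offset 0: leading byte 0xE1 = 11100001 → 3-byte char #1 = E1 84 86.
Offset 3: leading byte 0xEB = 11101011 → 3-byte char #2 = EB 83 89.
Offset 6: leading byte 0xF1 = 11110001 → 4-byte char #3 = F1 97 9E BE.
Offset 10: leading byte 0xC9 = 11001001 → 2-byte char #4 = C9 A2.
Leading byte 0xC9 = 11001001 matches 110xxxxx → 2-byte sequence.
Byte 1: 0xC9 = 11001001, payload 01001 (5 bits).
Byte 2: 0xA2 = 10100010 (10xxxxxx ✓), payload 100010.
Concatenate: 01001100010 = 0x262 (11 bits → U+0262).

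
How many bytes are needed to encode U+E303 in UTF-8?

3

U+E303 = 0xE303. UTF-8 uses 1 byte below 0x80, 2 below 0x800, 3 below 0x10000, 4 up to 0x10FFFF. 0xE303 is in U+0800–U+FFFF → 3 bytes.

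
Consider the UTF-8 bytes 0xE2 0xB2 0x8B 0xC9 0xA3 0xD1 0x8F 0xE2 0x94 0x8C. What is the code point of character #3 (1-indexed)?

U+044F

Offset 0: leading byte 0xE2 = 11100010 → 3-byte char #1 = E2 B2 8B.
Offset 3: leading byte 0xC9 = 11001001 → 2-byte char #2 = C9 A3.
Offset 5: leading byte 0xD1 = 11010001 → 2-byte char #3 = D1 8F.
Leading byte 0xD1 = 11010001 matches 110xxxxx → 2-byte sequence.
Byte 1: 0xD1 = 11010001, payload 10001 (5 bits).
Byte 2: 0x8F = 10001111 (10xxxxxx ✓), payload 001111.
Concatenate: 10001001111 = 0x44F (11 bits → U+044F).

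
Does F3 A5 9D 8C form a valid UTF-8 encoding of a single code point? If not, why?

Leading byte 0xF3 = 11110011 → 4-byte form.
Continuation bytes 0xA5=10100101, 0x9D=10011101, 0x8C=10001100 all match 10xxxxxx.
Decoded value 0xE574C is ≥ 0x10000 (shortest form) and not a surrogate.

valid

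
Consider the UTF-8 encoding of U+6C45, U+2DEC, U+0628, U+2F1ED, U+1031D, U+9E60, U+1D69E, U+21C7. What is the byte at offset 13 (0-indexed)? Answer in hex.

U+6C45 → 3-byte form E6 B1 85 at offsets 0–2.
U+2DEC → 3-byte form E2 B7 AC at offsets 3–5.
U+0628 → 2-byte form D8 A8 at offsets 6–7.
U+2F1ED → 4-byte form F0 AF 87 AD at offsets 8–11.
U+1031D → 4-byte form F0 90 8C 9D at offsets 12–15.
Offset 13 falls in char 5's range; it's byte 2 of F0 90 8C 9D = 0x90.

0x90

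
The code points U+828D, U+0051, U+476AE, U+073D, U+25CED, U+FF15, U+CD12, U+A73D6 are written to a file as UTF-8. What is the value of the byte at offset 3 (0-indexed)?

U+828D → 3-byte form E8 8A 8D at offsets 0–2.
U+0051 → 1-byte form 51 at offsets 3–3.
Offset 3 falls in char 2's range; it's byte 1 of 51 = 0x51.

0x51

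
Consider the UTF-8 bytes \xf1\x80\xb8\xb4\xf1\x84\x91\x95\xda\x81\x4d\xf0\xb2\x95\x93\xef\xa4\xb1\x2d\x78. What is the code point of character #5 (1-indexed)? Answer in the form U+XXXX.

U+32553

Offset 0: leading byte 0xF1 = 11110001 → 4-byte char #1 = F1 80 B8 B4.
Offset 4: leading byte 0xF1 = 11110001 → 4-byte char #2 = F1 84 91 95.
Offset 8: leading byte 0xDA = 11011010 → 2-byte char #3 = DA 81.
Offset 10: leading byte 0x4D = 01001101 → 1-byte char #4 = 4D.
Offset 11: leading byte 0xF0 = 11110000 → 4-byte char #5 = F0 B2 95 93.
Leading byte 0xF0 = 11110000 matches 11110xxx → 4-byte sequence.
Byte 1: 0xF0 = 11110000, payload 000 (3 bits).
Byte 2: 0xB2 = 10110010 (10xxxxxx ✓), payload 110010.
Byte 3: 0x95 = 10010101 (10xxxxxx ✓), payload 010101.
Byte 4: 0x93 = 10010011 (10xxxxxx ✓), payload 010011.
Concatenate: 000110010010101010011 = 0x32553 (21 bits → U+32553).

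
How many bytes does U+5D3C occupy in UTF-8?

3

U+5D3C = 0x5D3C. UTF-8 uses 1 byte below 0x80, 2 below 0x800, 3 below 0x10000, 4 up to 0x10FFFF. 0x5D3C is in U+0800–U+FFFF → 3 bytes.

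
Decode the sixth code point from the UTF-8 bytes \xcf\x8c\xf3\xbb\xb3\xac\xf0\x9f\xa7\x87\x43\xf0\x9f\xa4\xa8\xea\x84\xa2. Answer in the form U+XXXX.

Offset 0: leading byte 0xCF = 11001111 → 2-byte char #1 = CF 8C.
Offset 2: leading byte 0xF3 = 11110011 → 4-byte char #2 = F3 BB B3 AC.
Offset 6: leading byte 0xF0 = 11110000 → 4-byte char #3 = F0 9F A7 87.
Offset 10: leading byte 0x43 = 01000011 → 1-byte char #4 = 43.
Offset 11: leading byte 0xF0 = 11110000 → 4-byte char #5 = F0 9F A4 A8.
Offset 15: leading byte 0xEA = 11101010 → 3-byte char #6 = EA 84 A2.
Leading byte 0xEA = 11101010 matches 1110xxxx → 3-byte sequence.
Byte 1: 0xEA = 11101010, payload 1010 (4 bits).
Byte 2: 0x84 = 10000100 (10xxxxxx ✓), payload 000100.
Byte 3: 0xA2 = 10100010 (10xxxxxx ✓), payload 100010.
Concatenate: 1010000100100010 = 0xA122 (16 bits → U+A122).

U+A122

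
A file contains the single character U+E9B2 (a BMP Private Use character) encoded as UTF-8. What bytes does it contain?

U+E9B2 = 0xE9B2 = 59826 decimal. In range U+0800–U+FFFF → 3-byte form: 1110xxxx 10xxxxxx 10xxxxxx.
Binary (16 bits): 1110100110110010.
Split 4+6+6: 1110 | 100110 | 110010.
Byte 1: 11101110 = 0xEE.
Byte 2: 10100110 = 0xA6.
Byte 3: 10110010 = 0xB2.

EE A6 B2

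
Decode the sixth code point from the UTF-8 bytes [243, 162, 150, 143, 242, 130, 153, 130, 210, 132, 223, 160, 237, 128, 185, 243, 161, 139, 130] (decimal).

U+E12C2

Offset 0: leading byte 0xF3 = 11110011 → 4-byte char #1 = F3 A2 96 8F.
Offset 4: leading byte 0xF2 = 11110010 → 4-byte char #2 = F2 82 99 82.
Offset 8: leading byte 0xD2 = 11010010 → 2-byte char #3 = D2 84.
Offset 10: leading byte 0xDF = 11011111 → 2-byte char #4 = DF A0.
Offset 12: leading byte 0xED = 11101101 → 3-byte char #5 = ED 80 B9.
Offset 15: leading byte 0xF3 = 11110011 → 4-byte char #6 = F3 A1 8B 82.
Leading byte 0xF3 = 11110011 matches 11110xxx → 4-byte sequence.
Byte 1: 0xF3 = 11110011, payload 011 (3 bits).
Byte 2: 0xA1 = 10100001 (10xxxxxx ✓), payload 100001.
Byte 3: 0x8B = 10001011 (10xxxxxx ✓), payload 001011.
Byte 4: 0x82 = 10000010 (10xxxxxx ✓), payload 000010.
Concatenate: 011100001001011000010 = 0xE12C2 (21 bits → U+E12C2).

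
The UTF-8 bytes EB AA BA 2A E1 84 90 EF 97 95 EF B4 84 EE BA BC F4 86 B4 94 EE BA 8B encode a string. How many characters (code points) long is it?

8

Byte at offset 0: 0xEB = 11101011 → 3-byte char (#1). Advance 3.
Byte at offset 3: 0x2A = 00101010 → 1-byte char (#2). Advance 1.
Byte at offset 4: 0xE1 = 11100001 → 3-byte char (#3). Advance 3.
Byte at offset 7: 0xEF = 11101111 → 3-byte char (#4). Advance 3.
Byte at offset 10: 0xEF = 11101111 → 3-byte char (#5). Advance 3.
Byte at offset 13: 0xEE = 11101110 → 3-byte char (#6). Advance 3.
Byte at offset 16: 0xF4 = 11110100 → 4-byte char (#7). Advance 4.
Byte at offset 20: 0xEE = 11101110 → 3-byte char (#8). Advance 3.
Reached end at offset 23 after 8 code points.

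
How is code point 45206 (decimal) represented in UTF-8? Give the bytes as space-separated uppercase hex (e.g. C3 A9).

U+B096 = 0xB096 = 45206 decimal. In range U+0800–U+FFFF → 3-byte form: 1110xxxx 10xxxxxx 10xxxxxx.
Binary (16 bits): 1011000010010110.
Split 4+6+6: 1011 | 000010 | 010110.
Byte 1: 11101011 = 0xEB.
Byte 2: 10000010 = 0x82.
Byte 3: 10010110 = 0x96.

EB 82 96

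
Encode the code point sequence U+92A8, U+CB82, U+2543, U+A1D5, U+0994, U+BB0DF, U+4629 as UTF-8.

U+92A8: 3-byte form → E9 8A A8.
U+CB82: 3-byte form → EC AE 82.
U+2543: 3-byte form → E2 95 83.
U+A1D5: 3-byte form → EA 87 95.
U+0994: 3-byte form → E0 A6 94.
U+BB0DF: 4-byte form → F2 BB 83 9F.
U+4629: 3-byte form → E4 98 A9.
Concatenated (22 bytes): E9 8A A8 EC AE 82 E2 95 83 EA 87 95 E0 A6 94 F2 BB 83 9F E4 98 A9.

E9 8A A8 EC AE 82 E2 95 83 EA 87 95 E0 A6 94 F2 BB 83 9F E4 98 A9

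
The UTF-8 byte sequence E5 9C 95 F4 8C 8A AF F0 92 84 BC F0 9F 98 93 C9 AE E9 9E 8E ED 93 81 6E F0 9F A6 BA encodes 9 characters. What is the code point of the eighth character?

U+006E

Offset 0: leading byte 0xE5 = 11100101 → 3-byte char #1 = E5 9C 95.
Offset 3: leading byte 0xF4 = 11110100 → 4-byte char #2 = F4 8C 8A AF.
Offset 7: leading byte 0xF0 = 11110000 → 4-byte char #3 = F0 92 84 BC.
Offset 11: leading byte 0xF0 = 11110000 → 4-byte char #4 = F0 9F 98 93.
Offset 15: leading byte 0xC9 = 11001001 → 2-byte char #5 = C9 AE.
Offset 17: leading byte 0xE9 = 11101001 → 3-byte char #6 = E9 9E 8E.
Offset 20: leading byte 0xED = 11101101 → 3-byte char #7 = ED 93 81.
Offset 23: leading byte 0x6E = 01101110 → 1-byte char #8 = 6E.
Leading byte 0x6E = 01101110 matches 0xxxxxxx → 1-byte sequence.
Byte 1: 0x6E = 01101110, payload 1101110 (7 bits).
Concatenate: 1101110 = 0x6E (7 bits → U+006E).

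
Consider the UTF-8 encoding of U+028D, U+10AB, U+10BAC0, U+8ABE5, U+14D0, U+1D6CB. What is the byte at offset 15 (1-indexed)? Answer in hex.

1-indexed offset 15 is 0-indexed offset 14.
U+028D → 2-byte form CA 8D at offsets 0–1.
U+10AB → 3-byte form E1 82 AB at offsets 2–4.
U+10BAC0 → 4-byte form F4 8B AB 80 at offsets 5–8.
U+8ABE5 → 4-byte form F2 8A AF A5 at offsets 9–12.
U+14D0 → 3-byte form E1 93 90 at offsets 13–15.
Offset 14 falls in char 5's range; it's byte 2 of E1 93 90 = 0x93.

0x93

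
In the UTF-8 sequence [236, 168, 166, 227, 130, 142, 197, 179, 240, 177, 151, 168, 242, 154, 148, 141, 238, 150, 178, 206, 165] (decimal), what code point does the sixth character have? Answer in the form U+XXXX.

Offset 0: leading byte 0xEC = 11101100 → 3-byte char #1 = EC A8 A6.
Offset 3: leading byte 0xE3 = 11100011 → 3-byte char #2 = E3 82 8E.
Offset 6: leading byte 0xC5 = 11000101 → 2-byte char #3 = C5 B3.
Offset 8: leading byte 0xF0 = 11110000 → 4-byte char #4 = F0 B1 97 A8.
Offset 12: leading byte 0xF2 = 11110010 → 4-byte char #5 = F2 9A 94 8D.
Offset 16: leading byte 0xEE = 11101110 → 3-byte char #6 = EE 96 B2.
Leading byte 0xEE = 11101110 matches 1110xxxx → 3-byte sequence.
Byte 1: 0xEE = 11101110, payload 1110 (4 bits).
Byte 2: 0x96 = 10010110 (10xxxxxx ✓), payload 010110.
Byte 3: 0xB2 = 10110010 (10xxxxxx ✓), payload 110010.
Concatenate: 1110010110110010 = 0xE5B2 (16 bits → U+E5B2).

U+E5B2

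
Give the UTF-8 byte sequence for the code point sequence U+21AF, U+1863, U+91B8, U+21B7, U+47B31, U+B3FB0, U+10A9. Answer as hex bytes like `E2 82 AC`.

E2 86 AF E1 A1 A3 E9 86 B8 E2 86 B7 F1 87 AC B1 F2 B3 BE B0 E1 82 A9

U+21AF: 3-byte form → E2 86 AF.
U+1863: 3-byte form → E1 A1 A3.
U+91B8: 3-byte form → E9 86 B8.
U+21B7: 3-byte form → E2 86 B7.
U+47B31: 4-byte form → F1 87 AC B1.
U+B3FB0: 4-byte form → F2 B3 BE B0.
U+10A9: 3-byte form → E1 82 A9.
Concatenated (23 bytes): E2 86 AF E1 A1 A3 E9 86 B8 E2 86 B7 F1 87 AC B1 F2 B3 BE B0 E1 82 A9.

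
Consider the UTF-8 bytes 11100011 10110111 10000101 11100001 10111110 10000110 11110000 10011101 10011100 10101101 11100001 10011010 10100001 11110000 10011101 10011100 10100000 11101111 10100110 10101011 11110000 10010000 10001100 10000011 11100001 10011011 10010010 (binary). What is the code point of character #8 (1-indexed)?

Offset 0: leading byte 0xE3 = 11100011 → 3-byte char #1 = E3 B7 85.
Offset 3: leading byte 0xE1 = 11100001 → 3-byte char #2 = E1 BE 86.
Offset 6: leading byte 0xF0 = 11110000 → 4-byte char #3 = F0 9D 9C AD.
Offset 10: leading byte 0xE1 = 11100001 → 3-byte char #4 = E1 9A A1.
Offset 13: leading byte 0xF0 = 11110000 → 4-byte char #5 = F0 9D 9C A0.
Offset 17: leading byte 0xEF = 11101111 → 3-byte char #6 = EF A6 AB.
Offset 20: leading byte 0xF0 = 11110000 → 4-byte char #7 = F0 90 8C 83.
Offset 24: leading byte 0xE1 = 11100001 → 3-byte char #8 = E1 9B 92.
Leading byte 0xE1 = 11100001 matches 1110xxxx → 3-byte sequence.
Byte 1: 0xE1 = 11100001, payload 0001 (4 bits).
Byte 2: 0x9B = 10011011 (10xxxxxx ✓), payload 011011.
Byte 3: 0x92 = 10010010 (10xxxxxx ✓), payload 010010.
Concatenate: 0001011011010010 = 0x16D2 (16 bits → U+16D2).

U+16D2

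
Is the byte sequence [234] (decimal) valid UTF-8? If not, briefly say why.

Leading byte 0xEA = 11101010 → 3-byte form, but only 1 byte is present.

invalid (sequence truncated)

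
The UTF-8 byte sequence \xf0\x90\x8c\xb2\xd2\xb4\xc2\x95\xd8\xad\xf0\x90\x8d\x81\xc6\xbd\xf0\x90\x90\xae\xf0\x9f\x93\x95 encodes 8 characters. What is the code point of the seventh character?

Offset 0: leading byte 0xF0 = 11110000 → 4-byte char #1 = F0 90 8C B2.
Offset 4: leading byte 0xD2 = 11010010 → 2-byte char #2 = D2 B4.
Offset 6: leading byte 0xC2 = 11000010 → 2-byte char #3 = C2 95.
Offset 8: leading byte 0xD8 = 11011000 → 2-byte char #4 = D8 AD.
Offset 10: leading byte 0xF0 = 11110000 → 4-byte char #5 = F0 90 8D 81.
Offset 14: leading byte 0xC6 = 11000110 → 2-byte char #6 = C6 BD.
Offset 16: leading byte 0xF0 = 11110000 → 4-byte char #7 = F0 90 90 AE.
Leading byte 0xF0 = 11110000 matches 11110xxx → 4-byte sequence.
Byte 1: 0xF0 = 11110000, payload 000 (3 bits).
Byte 2: 0x90 = 10010000 (10xxxxxx ✓), payload 010000.
Byte 3: 0x90 = 10010000 (10xxxxxx ✓), payload 010000.
Byte 4: 0xAE = 10101110 (10xxxxxx ✓), payload 101110.
Concatenate: 000010000010000101110 = 0x1042E (21 bits → U+1042E).

U+1042E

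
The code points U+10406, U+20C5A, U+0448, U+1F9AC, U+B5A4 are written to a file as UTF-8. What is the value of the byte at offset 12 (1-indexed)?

0x9F

1-indexed offset 12 is 0-indexed offset 11.
U+10406 → 4-byte form F0 90 90 86 at offsets 0–3.
U+20C5A → 4-byte form F0 A0 B1 9A at offsets 4–7.
U+0448 → 2-byte form D1 88 at offsets 8–9.
U+1F9AC → 4-byte form F0 9F A6 AC at offsets 10–13.
Offset 11 falls in char 4's range; it's byte 2 of F0 9F A6 AC = 0x9F.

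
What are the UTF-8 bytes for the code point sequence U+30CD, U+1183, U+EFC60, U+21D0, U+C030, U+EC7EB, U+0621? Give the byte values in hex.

E3 83 8D E1 86 83 F3 AF B1 A0 E2 87 90 EC 80 B0 F3 AC 9F AB D8 A1

U+30CD: 3-byte form → E3 83 8D.
U+1183: 3-byte form → E1 86 83.
U+EFC60: 4-byte form → F3 AF B1 A0.
U+21D0: 3-byte form → E2 87 90.
U+C030: 3-byte form → EC 80 B0.
U+EC7EB: 4-byte form → F3 AC 9F AB.
U+0621: 2-byte form → D8 A1.
Concatenated (22 bytes): E3 83 8D E1 86 83 F3 AF B1 A0 E2 87 90 EC 80 B0 F3 AC 9F AB D8 A1.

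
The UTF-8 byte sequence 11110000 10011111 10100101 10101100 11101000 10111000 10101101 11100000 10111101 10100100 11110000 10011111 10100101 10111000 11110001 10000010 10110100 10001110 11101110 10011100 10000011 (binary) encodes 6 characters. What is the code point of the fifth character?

U+42D0E

Offset 0: leading byte 0xF0 = 11110000 → 4-byte char #1 = F0 9F A5 AC.
Offset 4: leading byte 0xE8 = 11101000 → 3-byte char #2 = E8 B8 AD.
Offset 7: leading byte 0xE0 = 11100000 → 3-byte char #3 = E0 BD A4.
Offset 10: leading byte 0xF0 = 11110000 → 4-byte char #4 = F0 9F A5 B8.
Offset 14: leading byte 0xF1 = 11110001 → 4-byte char #5 = F1 82 B4 8E.
Leading byte 0xF1 = 11110001 matches 11110xxx → 4-byte sequence.
Byte 1: 0xF1 = 11110001, payload 001 (3 bits).
Byte 2: 0x82 = 10000010 (10xxxxxx ✓), payload 000010.
Byte 3: 0xB4 = 10110100 (10xxxxxx ✓), payload 110100.
Byte 4: 0x8E = 10001110 (10xxxxxx ✓), payload 001110.
Concatenate: 001000010110100001110 = 0x42D0E (21 bits → U+42D0E).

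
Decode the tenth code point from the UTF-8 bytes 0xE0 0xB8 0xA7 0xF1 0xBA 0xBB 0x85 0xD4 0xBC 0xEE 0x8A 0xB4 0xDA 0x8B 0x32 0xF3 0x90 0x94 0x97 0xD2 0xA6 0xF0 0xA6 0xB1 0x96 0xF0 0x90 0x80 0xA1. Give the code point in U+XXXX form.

U+10021

Offset 0: leading byte 0xE0 = 11100000 → 3-byte char #1 = E0 B8 A7.
Offset 3: leading byte 0xF1 = 11110001 → 4-byte char #2 = F1 BA BB 85.
Offset 7: leading byte 0xD4 = 11010100 → 2-byte char #3 = D4 BC.
Offset 9: leading byte 0xEE = 11101110 → 3-byte char #4 = EE 8A B4.
Offset 12: leading byte 0xDA = 11011010 → 2-byte char #5 = DA 8B.
Offset 14: leading byte 0x32 = 00110010 → 1-byte char #6 = 32.
Offset 15: leading byte 0xF3 = 11110011 → 4-byte char #7 = F3 90 94 97.
Offset 19: leading byte 0xD2 = 11010010 → 2-byte char #8 = D2 A6.
Offset 21: leading byte 0xF0 = 11110000 → 4-byte char #9 = F0 A6 B1 96.
Offset 25: leading byte 0xF0 = 11110000 → 4-byte char #10 = F0 90 80 A1.
Leading byte 0xF0 = 11110000 matches 11110xxx → 4-byte sequence.
Byte 1: 0xF0 = 11110000, payload 000 (3 bits).
Byte 2: 0x90 = 10010000 (10xxxxxx ✓), payload 010000.
Byte 3: 0x80 = 10000000 (10xxxxxx ✓), payload 000000.
Byte 4: 0xA1 = 10100001 (10xxxxxx ✓), payload 100001.
Concatenate: 000010000000000100001 = 0x10021 (21 bits → U+10021).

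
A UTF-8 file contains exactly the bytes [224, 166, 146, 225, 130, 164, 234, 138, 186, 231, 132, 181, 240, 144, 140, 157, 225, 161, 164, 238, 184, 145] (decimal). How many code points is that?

Byte at offset 0: 0xE0 = 11100000 → 3-byte char (#1). Advance 3.
Byte at offset 3: 0xE1 = 11100001 → 3-byte char (#2). Advance 3.
Byte at offset 6: 0xEA = 11101010 → 3-byte char (#3). Advance 3.
Byte at offset 9: 0xE7 = 11100111 → 3-byte char (#4). Advance 3.
Byte at offset 12: 0xF0 = 11110000 → 4-byte char (#5). Advance 4.
Byte at offset 16: 0xE1 = 11100001 → 3-byte char (#6). Advance 3.
Byte at offset 19: 0xEE = 11101110 → 3-byte char (#7). Advance 3.
Reached end at offset 22 after 7 code points.

7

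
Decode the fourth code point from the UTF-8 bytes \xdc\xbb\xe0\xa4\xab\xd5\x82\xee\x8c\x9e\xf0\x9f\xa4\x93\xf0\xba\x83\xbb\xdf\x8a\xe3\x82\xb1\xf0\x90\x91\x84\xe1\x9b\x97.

U+E31E

Offset 0: leading byte 0xDC = 11011100 → 2-byte char #1 = DC BB.
Offset 2: leading byte 0xE0 = 11100000 → 3-byte char #2 = E0 A4 AB.
Offset 5: leading byte 0xD5 = 11010101 → 2-byte char #3 = D5 82.
Offset 7: leading byte 0xEE = 11101110 → 3-byte char #4 = EE 8C 9E.
Leading byte 0xEE = 11101110 matches 1110xxxx → 3-byte sequence.
Byte 1: 0xEE = 11101110, payload 1110 (4 bits).
Byte 2: 0x8C = 10001100 (10xxxxxx ✓), payload 001100.
Byte 3: 0x9E = 10011110 (10xxxxxx ✓), payload 011110.
Concatenate: 1110001100011110 = 0xE31E (16 bits → U+E31E).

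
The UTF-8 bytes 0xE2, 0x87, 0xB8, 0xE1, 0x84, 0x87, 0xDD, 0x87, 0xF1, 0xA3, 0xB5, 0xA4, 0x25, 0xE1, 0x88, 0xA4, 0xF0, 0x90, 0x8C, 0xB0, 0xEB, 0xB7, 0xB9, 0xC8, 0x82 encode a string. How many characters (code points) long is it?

Byte at offset 0: 0xE2 = 11100010 → 3-byte char (#1). Advance 3.
Byte at offset 3: 0xE1 = 11100001 → 3-byte char (#2). Advance 3.
Byte at offset 6: 0xDD = 11011101 → 2-byte char (#3). Advance 2.
Byte at offset 8: 0xF1 = 11110001 → 4-byte char (#4). Advance 4.
Byte at offset 12: 0x25 = 00100101 → 1-byte char (#5). Advance 1.
Byte at offset 13: 0xE1 = 11100001 → 3-byte char (#6). Advance 3.
Byte at offset 16: 0xF0 = 11110000 → 4-byte char (#7). Advance 4.
Byte at offset 20: 0xEB = 11101011 → 3-byte char (#8). Advance 3.
Byte at offset 23: 0xC8 = 11001000 → 2-byte char (#9). Advance 2.
Reached end at offset 25 after 9 code points.

9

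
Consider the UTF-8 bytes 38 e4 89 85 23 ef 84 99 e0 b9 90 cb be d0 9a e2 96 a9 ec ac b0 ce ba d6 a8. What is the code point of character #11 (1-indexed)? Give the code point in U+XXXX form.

Offset 0: leading byte 0x38 = 00111000 → 1-byte char #1 = 38.
Offset 1: leading byte 0xE4 = 11100100 → 3-byte char #2 = E4 89 85.
Offset 4: leading byte 0x23 = 00100011 → 1-byte char #3 = 23.
Offset 5: leading byte 0xEF = 11101111 → 3-byte char #4 = EF 84 99.
Offset 8: leading byte 0xE0 = 11100000 → 3-byte char #5 = E0 B9 90.
Offset 11: leading byte 0xCB = 11001011 → 2-byte char #6 = CB BE.
Offset 13: leading byte 0xD0 = 11010000 → 2-byte char #7 = D0 9A.
Offset 15: leading byte 0xE2 = 11100010 → 3-byte char #8 = E2 96 A9.
Offset 18: leading byte 0xEC = 11101100 → 3-byte char #9 = EC AC B0.
Offset 21: leading byte 0xCE = 11001110 → 2-byte char #10 = CE BA.
Offset 23: leading byte 0xD6 = 11010110 → 2-byte char #11 = D6 A8.
Leading byte 0xD6 = 11010110 matches 110xxxxx → 2-byte sequence.
Byte 1: 0xD6 = 11010110, payload 10110 (5 bits).
Byte 2: 0xA8 = 10101000 (10xxxxxx ✓), payload 101000.
Concatenate: 10110101000 = 0x5A8 (11 bits → U+05A8).

U+05A8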